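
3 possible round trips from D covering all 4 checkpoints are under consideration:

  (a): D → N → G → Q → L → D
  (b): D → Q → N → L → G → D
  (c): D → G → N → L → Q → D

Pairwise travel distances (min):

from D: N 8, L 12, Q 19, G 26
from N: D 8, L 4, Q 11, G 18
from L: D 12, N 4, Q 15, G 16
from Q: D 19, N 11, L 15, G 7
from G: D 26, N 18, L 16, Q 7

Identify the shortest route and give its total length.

(a): 8 + 18 + 7 + 15 + 12 = 60
(b): 19 + 11 + 4 + 16 + 26 = 76
(c): 26 + 18 + 4 + 15 + 19 = 82

60 min — (a) is the shortest.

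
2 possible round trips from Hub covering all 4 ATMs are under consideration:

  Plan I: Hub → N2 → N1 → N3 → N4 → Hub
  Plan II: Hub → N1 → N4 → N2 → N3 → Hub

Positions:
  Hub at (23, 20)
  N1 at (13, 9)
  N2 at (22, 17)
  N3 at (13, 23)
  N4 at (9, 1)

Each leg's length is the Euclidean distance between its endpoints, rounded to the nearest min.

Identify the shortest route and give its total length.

66 min — Plan II is the shortest.

Plan I: 3 + 12 + 14 + 22 + 24 = 75
Plan II: 15 + 9 + 21 + 11 + 10 = 66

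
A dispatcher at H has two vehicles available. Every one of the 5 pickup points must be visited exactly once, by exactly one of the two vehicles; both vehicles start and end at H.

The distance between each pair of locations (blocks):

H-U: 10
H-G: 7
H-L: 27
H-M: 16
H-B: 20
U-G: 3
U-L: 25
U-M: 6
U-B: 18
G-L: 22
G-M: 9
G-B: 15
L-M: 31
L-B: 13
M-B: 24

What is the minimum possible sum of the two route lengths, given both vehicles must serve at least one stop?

92 blocks — the smallest possible combined total.

There are 2^4 − 1 = 15 ways to divide the 5 stops into two non-empty groups. For each, the best each vehicle can do is its own shortest tour through its group:
  {U} + {G, L, M, B}: 20 + 80 = 100
  {G} + {U, L, M, B}: 14 + 80 = 94
  {U, G} + {L, M, B}: 20 + 80 = 100
  {L} + {U, G, M, B}: 54 + 60 = 114
  {U, L} + {G, M, B}: 62 + 60 = 122
  {G, L} + {U, M, B}: 56 + 60 = 116
  … (15 splits in total)
  {U, G, M} + {L, B}: 32 + 60 = 92  ← best
Best: vehicle 1 H → U → M → G → H = 32; vehicle 2 H → L → B → H = 60; combined 92.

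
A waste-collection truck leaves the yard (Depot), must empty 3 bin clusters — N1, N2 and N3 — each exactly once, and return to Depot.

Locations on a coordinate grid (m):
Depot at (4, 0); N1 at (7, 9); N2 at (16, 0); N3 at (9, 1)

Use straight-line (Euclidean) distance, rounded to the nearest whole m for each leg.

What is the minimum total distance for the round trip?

There are 3 distinct closed tours to check (reversals are equivalent).
Depot - N1 - N2 - N3 - Depot: 9+13+7+5 = 34
Depot - N1 - N3 - N2 - Depot: 9+8+7+12 = 36
Depot - N2 - N1 - N3 - Depot: 12+13+8+5 = 38
The minimum is 34.
One optimal route: Depot → N1 → N2 → N3 → Depot (or its reverse).

Shortest round trip = 34 m.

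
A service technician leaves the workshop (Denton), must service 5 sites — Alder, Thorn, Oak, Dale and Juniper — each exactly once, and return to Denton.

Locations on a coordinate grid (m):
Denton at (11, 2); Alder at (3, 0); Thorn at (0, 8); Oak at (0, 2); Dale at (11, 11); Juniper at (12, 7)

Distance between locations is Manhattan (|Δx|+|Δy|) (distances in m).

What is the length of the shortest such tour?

Shortest round trip = 46 m.

There are 60 distinct closed tours to check (reversals are equivalent).
Denton → Alder → Thorn → Oak → Dale → Juniper → Denton: 10+11+6+20+5+6 = 58
Denton → Alder → Thorn → Oak → Juniper → Dale → Denton: 10+11+6+17+5+9 = 58
Denton → Alder → Thorn → Dale → Oak → Juniper → Denton: 10+11+14+20+17+6 = 78
Denton → Alder → Thorn → Dale → Juniper → Oak → Denton: 10+11+14+5+17+11 = 68
Denton → Alder → Thorn → Juniper → Oak → Dale → Denton: 10+11+13+17+20+9 = 80
Denton → Alder → Thorn → Juniper → Dale → Oak → Denton: 10+11+13+5+20+11 = 70
Denton → Alder → Oak → Thorn → Dale → Juniper → Denton: 10+5+6+14+5+6 = 46
Denton → Alder → Oak → Thorn → Juniper → Dale → Denton: 10+5+6+13+5+9 = 48
Denton → Alder → Oak → Dale → Thorn → Juniper → Denton: 10+5+20+14+13+6 = 68
Denton → Alder → Oak → Dale → Juniper → Thorn → Denton: 10+5+20+5+13+17 = 70
Denton → Alder → Oak → Juniper → Thorn → Dale → Denton: 10+5+17+13+14+9 = 68
Denton → Alder → Oak → Juniper → Dale → Thorn → Denton: 10+5+17+5+14+17 = 68
Denton → Alder → Dale → Thorn → Oak → Juniper → Denton: 10+19+14+6+17+6 = 72
Denton → Alder → Dale → Thorn → Juniper → Oak → Denton: 10+19+14+13+17+11 = 84
… (46 more)
The minimum is 46.
One optimal route: Denton → Alder → Oak → Thorn → Dale → Juniper → Denton (or its reverse).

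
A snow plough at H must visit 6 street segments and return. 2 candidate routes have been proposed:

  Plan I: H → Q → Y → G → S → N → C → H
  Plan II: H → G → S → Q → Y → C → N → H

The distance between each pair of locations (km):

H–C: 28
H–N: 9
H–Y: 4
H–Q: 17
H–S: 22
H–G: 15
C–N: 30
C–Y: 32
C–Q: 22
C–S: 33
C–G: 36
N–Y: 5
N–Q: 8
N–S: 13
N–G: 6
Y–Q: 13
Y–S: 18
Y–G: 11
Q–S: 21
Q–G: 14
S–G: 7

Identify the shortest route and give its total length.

Plan I: 17 + 13 + 11 + 7 + 13 + 30 + 28 = 119
Plan II: 15 + 7 + 21 + 13 + 32 + 30 + 9 = 127

119 km — Plan I is the shortest.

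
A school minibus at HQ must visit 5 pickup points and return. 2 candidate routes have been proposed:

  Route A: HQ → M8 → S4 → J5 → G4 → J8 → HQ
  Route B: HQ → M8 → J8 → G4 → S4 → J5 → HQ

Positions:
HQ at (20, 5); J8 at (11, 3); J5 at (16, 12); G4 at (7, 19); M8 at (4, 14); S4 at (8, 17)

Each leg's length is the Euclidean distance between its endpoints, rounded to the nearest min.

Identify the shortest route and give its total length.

Route A: 18 + 5 + 9 + 11 + 16 + 9 = 68
Route B: 18 + 13 + 16 + 2 + 9 + 8 = 66

66 min — Route B is the shortest.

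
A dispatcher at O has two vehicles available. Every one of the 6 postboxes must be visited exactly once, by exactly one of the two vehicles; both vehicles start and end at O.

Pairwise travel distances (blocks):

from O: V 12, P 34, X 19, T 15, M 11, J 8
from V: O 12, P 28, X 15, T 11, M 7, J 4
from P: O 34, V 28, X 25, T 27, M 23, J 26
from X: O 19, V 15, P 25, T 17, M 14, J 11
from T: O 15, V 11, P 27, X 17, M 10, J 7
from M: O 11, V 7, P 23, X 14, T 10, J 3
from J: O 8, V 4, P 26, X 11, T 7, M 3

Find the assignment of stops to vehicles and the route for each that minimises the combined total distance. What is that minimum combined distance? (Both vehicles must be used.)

Try each way of splitting the stops between the two vehicles (each non-empty) and, for each split, find the best tour for each vehicle:
  {V} + {P, X, T, M, J}: 24 + 91 = 115
  {P} + {V, X, T, M, J}: 68 + 65 = 133
  {V, P} + {X, T, M, J}: 74 + 57 = 131
  {X} + {V, P, T, M, J}: 38 + 84 = 122
  {V, X} + {P, T, M, J}: 46 + 76 = 122
  {P, X} + {V, T, M, J}: 78 + 44 = 122
  … (31 splits in total)
Best: vehicle 1 O → V → O = 24; vehicle 2 O → T → X → P → M → J → O = 91; combined 115.

Minimum combined distance: 115 blocks.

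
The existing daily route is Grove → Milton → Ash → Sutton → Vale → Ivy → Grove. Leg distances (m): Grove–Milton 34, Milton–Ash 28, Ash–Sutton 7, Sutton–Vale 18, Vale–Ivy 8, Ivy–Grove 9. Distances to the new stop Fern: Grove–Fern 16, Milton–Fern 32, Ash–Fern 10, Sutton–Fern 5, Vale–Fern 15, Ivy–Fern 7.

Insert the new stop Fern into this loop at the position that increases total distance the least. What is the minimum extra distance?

Insertion cost between consecutive stops i–j is d(i,Fern) + d(Fern,j) − d(i,j):
  between Grove and Milton: 16 + 32 − 34 = 14
  between Milton and Ash: 32 + 10 − 28 = 14
  between Ash and Sutton: 10 + 5 − 7 = 8
  between Sutton and Vale: 5 + 15 − 18 = 2
  between Vale and Ivy: 15 + 7 − 8 = 14
  between Ivy and Grove: 7 + 16 − 9 = 14
Cheapest insertion is between Sutton and Vale, adding 2.
New total = 104 + 2 = 106.

Adding 2 m by placing Fern on the Sutton–Vale leg.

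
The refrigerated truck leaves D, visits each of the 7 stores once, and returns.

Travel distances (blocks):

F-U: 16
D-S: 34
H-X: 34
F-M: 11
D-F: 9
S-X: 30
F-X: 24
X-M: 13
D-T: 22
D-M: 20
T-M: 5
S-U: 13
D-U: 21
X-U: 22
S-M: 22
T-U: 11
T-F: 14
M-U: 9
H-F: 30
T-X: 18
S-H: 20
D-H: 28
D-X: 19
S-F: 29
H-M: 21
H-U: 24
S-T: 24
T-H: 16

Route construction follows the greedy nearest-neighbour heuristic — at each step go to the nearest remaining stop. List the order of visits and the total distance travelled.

At D the remaining stops are F 9, X 19, M 20, U 21, T 22, H 28, S 34; go to F.
At F the remaining stops are M 11, T 14, U 16, X 24, S 29, H 30; go to M.
At M the remaining stops are T 5, U 9, X 13, H 21, S 22; go to T.
At T the remaining stops are U 11, H 16, X 18, S 24; go to U.
At U the remaining stops are S 13, X 22, H 24; go to S.
At S the remaining stops are H 20, X 30; go to H.
At H the remaining stops are X 34; go to X.
Return X→D: 19.
Total = 9 + 11 + 5 + 11 + 13 + 20 + 34 + 19 = 122.

Total distance 122 blocks via the nearest-neighbour route D → F → M → T → U → S → H → X → D.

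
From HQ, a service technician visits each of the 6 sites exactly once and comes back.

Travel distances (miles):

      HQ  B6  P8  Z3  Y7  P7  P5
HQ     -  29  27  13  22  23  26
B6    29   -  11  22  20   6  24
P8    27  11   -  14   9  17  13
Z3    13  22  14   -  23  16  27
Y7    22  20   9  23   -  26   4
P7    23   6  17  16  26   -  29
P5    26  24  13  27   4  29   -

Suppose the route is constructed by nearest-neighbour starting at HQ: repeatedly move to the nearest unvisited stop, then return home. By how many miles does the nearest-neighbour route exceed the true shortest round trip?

From HQ: Z3=13, Y7=22, P7=23, P5=26, P8=27, B6=29 → choose Z3 (13).
From Z3: P8=14, P7=16, B6=22, Y7=23, P5=27 → choose P8 (14).
From P8: Y7=9, B6=11, P5=13, P7=17 → choose Y7 (9).
From Y7: P5=4, B6=20, P7=26 → choose P5 (4).
From P5: B6=24, P7=29 → choose B6 (24).
From B6: P7=6 → choose P7 (6).
NN route HQ → Z3 → P8 → Y7 → P5 → B6 → P7 → HQ costs 93.
Optimal: HQ → Z3 → P7 → B6 → P8 → Y7 → P5 → HQ costs 85 (by enumerating all 360 distinct tours).
Excess = 93 − 85 = 8.

Excess over optimum: 8 miles.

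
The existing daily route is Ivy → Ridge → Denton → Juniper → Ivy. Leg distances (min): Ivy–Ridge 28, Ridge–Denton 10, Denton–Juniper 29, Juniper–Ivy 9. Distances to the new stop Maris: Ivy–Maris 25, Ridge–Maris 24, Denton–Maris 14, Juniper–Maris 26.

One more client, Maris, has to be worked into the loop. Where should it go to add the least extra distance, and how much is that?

Insertion cost between consecutive stops i–j is d(i,Maris) + d(Maris,j) − d(i,j):
  between Ivy and Ridge: 25 + 24 − 28 = 21
  between Ridge and Denton: 24 + 14 − 10 = 28
  between Denton and Juniper: 14 + 26 − 29 = 11
  between Juniper and Ivy: 26 + 25 − 9 = 42
Cheapest insertion is between Denton and Juniper, adding 11.
New total = 76 + 11 = 87.

+11 min — insert Maris between Denton and Juniper.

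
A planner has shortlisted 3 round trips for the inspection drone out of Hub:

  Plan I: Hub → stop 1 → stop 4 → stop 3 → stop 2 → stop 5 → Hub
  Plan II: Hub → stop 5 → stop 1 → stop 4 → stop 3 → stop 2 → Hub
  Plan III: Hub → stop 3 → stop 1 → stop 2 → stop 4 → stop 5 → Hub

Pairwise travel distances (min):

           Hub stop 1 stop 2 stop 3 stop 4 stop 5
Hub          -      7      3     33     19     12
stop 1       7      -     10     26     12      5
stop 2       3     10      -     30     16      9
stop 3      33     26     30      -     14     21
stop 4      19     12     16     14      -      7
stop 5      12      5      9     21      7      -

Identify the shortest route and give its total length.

76 min — Plan II is the shortest.

Plan I: 7 + 12 + 14 + 30 + 9 + 12 = 84
Plan II: 12 + 5 + 12 + 14 + 30 + 3 = 76
Plan III: 33 + 26 + 10 + 16 + 7 + 12 = 104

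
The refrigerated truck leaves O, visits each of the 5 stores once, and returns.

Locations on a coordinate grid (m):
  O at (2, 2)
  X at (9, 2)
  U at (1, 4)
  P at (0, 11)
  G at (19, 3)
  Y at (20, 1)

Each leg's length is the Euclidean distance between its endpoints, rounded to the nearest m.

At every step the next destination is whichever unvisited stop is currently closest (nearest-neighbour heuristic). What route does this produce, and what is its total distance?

At O the remaining stops are U 2, X 7, P 9, G 17, Y 18; go to U.
At U the remaining stops are P 7, X 8, G 18, Y 19; go to P.
At P the remaining stops are X 13, G 21, Y 22; go to X.
At X the remaining stops are G 10, Y 11; go to G.
At G the remaining stops are Y 2; go to Y.
Return Y→O: 18.
Total = 2 + 7 + 13 + 10 + 2 + 18 = 52.

Nearest-neighbour total = 52 m; route O → U → P → X → G → Y → O.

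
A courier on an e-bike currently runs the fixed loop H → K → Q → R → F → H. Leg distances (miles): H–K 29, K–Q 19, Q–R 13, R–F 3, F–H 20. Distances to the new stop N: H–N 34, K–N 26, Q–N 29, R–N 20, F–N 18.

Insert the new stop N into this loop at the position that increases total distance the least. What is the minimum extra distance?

Insertion cost between consecutive stops i–j is d(i,N) + d(N,j) − d(i,j):
  between H and K: 34 + 26 − 29 = 31
  between K and Q: 26 + 29 − 19 = 36
  between Q and R: 29 + 20 − 13 = 36
  between R and F: 20 + 18 − 3 = 35
  between F and H: 18 + 34 − 20 = 32
Cheapest insertion is between H and K, adding 31.
New total = 84 + 31 = 115.

+31 miles — insert N between H and K.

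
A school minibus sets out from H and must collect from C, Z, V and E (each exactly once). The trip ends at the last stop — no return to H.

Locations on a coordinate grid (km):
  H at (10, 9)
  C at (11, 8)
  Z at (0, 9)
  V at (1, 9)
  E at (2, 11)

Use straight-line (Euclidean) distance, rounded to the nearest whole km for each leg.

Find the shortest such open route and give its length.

There are 4! = 24 possible orderings.
H→C→Z→V→E: 1+11+1+2 = 15
H→C→Z→E→V: 1+11+3+2 = 17
H→C→V→Z→E: 1+10+1+3 = 15
H→C→V→E→Z: 1+10+2+3 = 16
H→C→E→Z→V: 1+9+3+1 = 14
H→C→E→V→Z: 1+9+2+1 = 13
H→Z→C→V→E: 10+11+10+2 = 33
H→Z→C→E→V: 10+11+9+2 = 32
H→Z→V→C→E: 10+1+10+9 = 30
H→Z→V→E→C: 10+1+2+9 = 22
H→Z→E→C→V: 10+3+9+10 = 32
H→Z→E→V→C: 10+3+2+10 = 25
H→V→C→Z→E: 9+10+11+3 = 33
H→V→C→E→Z: 9+10+9+3 = 31
… (10 more)
The minimum is 13.
One shortest path: H → C → E → V → Z.

Minimum one-way distance = 13 km.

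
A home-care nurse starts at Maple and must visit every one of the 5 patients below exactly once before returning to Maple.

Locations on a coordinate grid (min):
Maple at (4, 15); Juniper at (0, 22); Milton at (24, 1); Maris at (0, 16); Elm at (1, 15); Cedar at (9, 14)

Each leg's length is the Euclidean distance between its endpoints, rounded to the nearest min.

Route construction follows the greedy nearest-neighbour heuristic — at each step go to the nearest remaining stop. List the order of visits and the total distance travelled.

At Maple the remaining stops are Elm 3, Maris 4, Cedar 5, Juniper 8, Milton 24; go to Elm.
At Elm the remaining stops are Maris 1, Juniper 7, Cedar 8, Milton 27; go to Maris.
At Maris the remaining stops are Juniper 6, Cedar 9, Milton 28; go to Juniper.
At Juniper the remaining stops are Cedar 12, Milton 32; go to Cedar.
At Cedar the remaining stops are Milton 20; go to Milton.
Return Milton→Maple: 24.
Total = 3 + 1 + 6 + 12 + 20 + 24 = 66.

Total distance 66 min via the nearest-neighbour route Maple → Elm → Maris → Juniper → Cedar → Milton → Maple.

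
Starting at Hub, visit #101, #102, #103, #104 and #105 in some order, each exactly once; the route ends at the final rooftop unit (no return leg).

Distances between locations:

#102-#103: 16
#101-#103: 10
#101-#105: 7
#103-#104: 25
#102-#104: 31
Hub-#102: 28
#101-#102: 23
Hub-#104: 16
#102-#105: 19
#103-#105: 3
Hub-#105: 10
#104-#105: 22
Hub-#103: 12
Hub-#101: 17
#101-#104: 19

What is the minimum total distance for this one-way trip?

61 — the minimum one-way total.

There are 5! = 120 possible orderings.
Hub → #101 → #102 → #103 → #104 → #105: 17+23+16+25+22 = 103
Hub → #101 → #102 → #103 → #105 → #104: 17+23+16+3+22 = 81
Hub → #101 → #102 → #104 → #103 → #105: 17+23+31+25+3 = 99
Hub → #101 → #102 → #104 → #105 → #103: 17+23+31+22+3 = 96
Hub → #101 → #102 → #105 → #103 → #104: 17+23+19+3+25 = 87
Hub → #101 → #102 → #105 → #104 → #103: 17+23+19+22+25 = 106
Hub → #101 → #103 → #102 → #104 → #105: 17+10+16+31+22 = 96
Hub → #101 → #103 → #102 → #105 → #104: 17+10+16+19+22 = 84
Hub → #101 → #103 → #104 → #102 → #105: 17+10+25+31+19 = 102
Hub → #101 → #103 → #104 → #105 → #102: 17+10+25+22+19 = 93
Hub → #101 → #103 → #105 → #102 → #104: 17+10+3+19+31 = 80
Hub → #101 → #103 → #105 → #104 → #102: 17+10+3+22+31 = 83
Hub → #101 → #104 → #102 → #103 → #105: 17+19+31+16+3 = 86
Hub → #101 → #104 → #102 → #105 → #103: 17+19+31+19+3 = 89
… (106 more)
Hub → #104 → #101 → #105 → #103 → #102: 16+19+7+3+16 = 61  ← best
The minimum is 61.
One shortest path: Hub → #104 → #101 → #105 → #103 → #102.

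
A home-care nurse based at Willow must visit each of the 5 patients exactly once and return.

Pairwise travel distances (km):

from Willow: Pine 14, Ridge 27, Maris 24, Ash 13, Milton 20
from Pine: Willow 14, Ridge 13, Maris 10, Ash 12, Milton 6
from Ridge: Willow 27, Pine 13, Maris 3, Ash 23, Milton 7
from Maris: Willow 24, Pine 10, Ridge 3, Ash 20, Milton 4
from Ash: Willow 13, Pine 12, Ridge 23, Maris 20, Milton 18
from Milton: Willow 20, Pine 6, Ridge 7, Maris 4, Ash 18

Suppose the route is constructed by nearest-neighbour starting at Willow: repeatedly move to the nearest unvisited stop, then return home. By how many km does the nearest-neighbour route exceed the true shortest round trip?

The nearest-neighbour route is 2 km longer than optimal.

From Willow: Ash=13, Pine=14, Milton=20, Maris=24, Ridge=27 → choose Ash (13).
From Ash: Pine=12, Milton=18, Maris=20, Ridge=23 → choose Pine (12).
From Pine: Milton=6, Maris=10, Ridge=13 → choose Milton (6).
From Milton: Maris=4, Ridge=7 → choose Maris (4).
From Maris: Ridge=3 → choose Ridge (3).
NN route Willow → Ash → Pine → Milton → Maris → Ridge → Willow costs 65.
Optimal: Willow → Pine → Milton → Ridge → Maris → Ash → Willow costs 63 (by enumerating all 60 distinct tours).
Excess = 65 − 63 = 2.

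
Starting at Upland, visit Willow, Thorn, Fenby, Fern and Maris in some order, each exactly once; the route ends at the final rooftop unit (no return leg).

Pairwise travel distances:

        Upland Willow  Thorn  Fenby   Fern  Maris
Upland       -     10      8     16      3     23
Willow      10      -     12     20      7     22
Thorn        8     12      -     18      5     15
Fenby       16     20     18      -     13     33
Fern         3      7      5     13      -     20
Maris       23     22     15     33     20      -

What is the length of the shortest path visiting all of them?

63 — the minimum one-way total.

There are 5! = 120 possible orderings.
Upland - Willow - Thorn - Fenby - Fern - Maris: 10+12+18+13+20 = 73
Upland - Willow - Thorn - Fenby - Maris - Fern: 10+12+18+33+20 = 93
Upland - Willow - Thorn - Fern - Fenby - Maris: 10+12+5+13+33 = 73
Upland - Willow - Thorn - Fern - Maris - Fenby: 10+12+5+20+33 = 80
Upland - Willow - Thorn - Maris - Fenby - Fern: 10+12+15+33+13 = 83
Upland - Willow - Thorn - Maris - Fern - Fenby: 10+12+15+20+13 = 70
Upland - Willow - Fenby - Thorn - Fern - Maris: 10+20+18+5+20 = 73
Upland - Willow - Fenby - Thorn - Maris - Fern: 10+20+18+15+20 = 83
Upland - Willow - Fenby - Fern - Thorn - Maris: 10+20+13+5+15 = 63
Upland - Willow - Fenby - Fern - Maris - Thorn: 10+20+13+20+15 = 78
Upland - Willow - Fenby - Maris - Thorn - Fern: 10+20+33+15+5 = 83
Upland - Willow - Fenby - Maris - Fern - Thorn: 10+20+33+20+5 = 88
Upland - Willow - Fern - Thorn - Fenby - Maris: 10+7+5+18+33 = 73
Upland - Willow - Fern - Thorn - Maris - Fenby: 10+7+5+15+33 = 70
… (106 more)
The minimum is 63.
One shortest path: Upland → Willow → Fenby → Fern → Thorn → Maris.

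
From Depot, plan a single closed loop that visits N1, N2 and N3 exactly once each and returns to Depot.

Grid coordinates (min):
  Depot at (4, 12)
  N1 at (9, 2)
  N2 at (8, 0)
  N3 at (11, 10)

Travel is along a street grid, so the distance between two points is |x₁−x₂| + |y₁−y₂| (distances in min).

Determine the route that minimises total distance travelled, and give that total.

38 min — the shortest possible round trip.

With 3 stops there are 3!/2 = 3 distinct round trips (a route and its reverse cost the same).
Depot-N1-N2-N3-Depot: 15+3+13+9 = 40
Depot-N1-N3-N2-Depot: 15+10+13+16 = 54
Depot-N2-N1-N3-Depot: 16+3+10+9 = 38
The minimum is 38.
One optimal route: Depot → N2 → N1 → N3 → Depot (or its reverse).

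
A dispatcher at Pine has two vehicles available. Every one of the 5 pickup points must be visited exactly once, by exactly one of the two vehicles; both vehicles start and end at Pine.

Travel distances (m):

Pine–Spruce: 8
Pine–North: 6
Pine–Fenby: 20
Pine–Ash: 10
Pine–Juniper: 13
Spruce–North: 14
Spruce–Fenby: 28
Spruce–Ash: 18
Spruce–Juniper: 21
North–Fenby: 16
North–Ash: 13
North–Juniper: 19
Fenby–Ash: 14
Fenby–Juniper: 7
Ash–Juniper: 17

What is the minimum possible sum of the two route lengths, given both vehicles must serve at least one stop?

Try each way of splitting the stops between the two vehicles (each non-empty) and, for each split, find the best tour for each vehicle:
  {Spruce} + {North, Fenby, Ash, Juniper}: 16 + 53 = 69
  {North} + {Spruce, Fenby, Ash, Juniper}: 12 + 60 = 72
  {Spruce, North} + {Fenby, Ash, Juniper}: 28 + 44 = 72
  {Fenby} + {Spruce, North, Ash, Juniper}: 40 + 65 = 105
  {Spruce, Fenby} + {North, Ash, Juniper}: 56 + 49 = 105
  {North, Fenby} + {Spruce, Ash, Juniper}: 42 + 56 = 98
  … (15 splits in total)
Best: vehicle 1 Pine → Spruce → Pine = 16; vehicle 2 Pine → North → Ash → Fenby → Juniper → Pine = 53; combined 69.

69 m — the smallest possible combined total.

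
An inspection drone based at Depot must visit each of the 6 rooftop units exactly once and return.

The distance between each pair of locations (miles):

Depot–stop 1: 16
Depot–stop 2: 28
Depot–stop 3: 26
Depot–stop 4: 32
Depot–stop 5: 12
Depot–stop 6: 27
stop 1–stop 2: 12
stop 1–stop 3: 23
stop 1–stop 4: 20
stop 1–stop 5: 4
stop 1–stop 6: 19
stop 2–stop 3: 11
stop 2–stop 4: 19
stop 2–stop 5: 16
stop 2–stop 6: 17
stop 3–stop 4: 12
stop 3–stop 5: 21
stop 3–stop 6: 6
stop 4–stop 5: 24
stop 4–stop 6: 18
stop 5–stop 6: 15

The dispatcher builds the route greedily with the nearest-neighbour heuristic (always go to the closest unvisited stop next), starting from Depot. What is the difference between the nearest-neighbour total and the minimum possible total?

Excess over optimum: 3 miles.

Depot: stop 5=12, stop 1=16, stop 3=26, stop 6=27, stop 2=28, stop 4=32 ⇒ stop 5
stop 5: stop 1=4, stop 6=15, stop 2=16, stop 3=21, stop 4=24 ⇒ stop 1
stop 1: stop 2=12, stop 6=19, stop 4=20, stop 3=23 ⇒ stop 2
stop 2: stop 3=11, stop 6=17, stop 4=19 ⇒ stop 3
stop 3: stop 6=6, stop 4=12 ⇒ stop 6
stop 6: stop 4=18 ⇒ stop 4
NN route Depot → stop 5 → stop 1 → stop 2 → stop 3 → stop 6 → stop 4 → Depot costs 95.
Optimal: Depot → stop 1 → stop 2 → stop 4 → stop 3 → stop 6 → stop 5 → Depot costs 92 (by enumerating all 360 distinct tours).
Excess = 95 − 92 = 3.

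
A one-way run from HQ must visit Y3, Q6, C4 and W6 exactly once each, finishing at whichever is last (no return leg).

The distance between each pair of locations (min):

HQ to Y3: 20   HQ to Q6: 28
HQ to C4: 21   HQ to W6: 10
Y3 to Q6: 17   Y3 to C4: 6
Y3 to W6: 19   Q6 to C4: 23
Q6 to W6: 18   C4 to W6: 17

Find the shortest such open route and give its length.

There are 4! = 24 possible orderings.
HQ - Y3 - Q6 - C4 - W6: 20+17+23+17 = 77
HQ - Y3 - Q6 - W6 - C4: 20+17+18+17 = 72
HQ - Y3 - C4 - Q6 - W6: 20+6+23+18 = 67
HQ - Y3 - C4 - W6 - Q6: 20+6+17+18 = 61
HQ - Y3 - W6 - Q6 - C4: 20+19+18+23 = 80
HQ - Y3 - W6 - C4 - Q6: 20+19+17+23 = 79
HQ - Q6 - Y3 - C4 - W6: 28+17+6+17 = 68
HQ - Q6 - Y3 - W6 - C4: 28+17+19+17 = 81
HQ - Q6 - C4 - Y3 - W6: 28+23+6+19 = 76
HQ - Q6 - C4 - W6 - Y3: 28+23+17+19 = 87
HQ - Q6 - W6 - Y3 - C4: 28+18+19+6 = 71
HQ - Q6 - W6 - C4 - Y3: 28+18+17+6 = 69
HQ - C4 - Y3 - Q6 - W6: 21+6+17+18 = 62
HQ - C4 - Y3 - W6 - Q6: 21+6+19+18 = 64
… (10 more)
HQ - W6 - C4 - Y3 - Q6: 10+17+6+17 = 50  ← best
The minimum is 50.
One shortest path: HQ → W6 → C4 → Y3 → Q6.

Shortest open route: 50 min.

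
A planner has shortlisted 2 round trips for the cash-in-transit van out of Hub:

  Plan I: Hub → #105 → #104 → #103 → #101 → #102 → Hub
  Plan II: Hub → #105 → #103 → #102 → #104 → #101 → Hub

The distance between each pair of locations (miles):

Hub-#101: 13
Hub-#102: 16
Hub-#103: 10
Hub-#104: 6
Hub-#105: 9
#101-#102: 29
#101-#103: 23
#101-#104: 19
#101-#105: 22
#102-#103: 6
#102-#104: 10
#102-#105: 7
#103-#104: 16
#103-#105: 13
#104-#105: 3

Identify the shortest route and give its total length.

Plan I: 9 + 3 + 16 + 23 + 29 + 16 = 96
Plan II: 9 + 13 + 6 + 10 + 19 + 13 = 70

Shortest is Plan II, total 70 miles.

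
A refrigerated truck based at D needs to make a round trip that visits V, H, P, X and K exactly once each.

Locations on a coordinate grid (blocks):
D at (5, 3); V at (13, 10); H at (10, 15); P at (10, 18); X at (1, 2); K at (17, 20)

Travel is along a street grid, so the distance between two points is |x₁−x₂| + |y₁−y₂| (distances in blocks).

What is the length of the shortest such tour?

There are 60 distinct closed tours to check (reversals are equivalent).
D → V → H → P → X → K → D: 15+8+3+25+34+29 = 114
D → V → H → P → K → X → D: 15+8+3+9+34+5 = 74
D → V → H → X → P → K → D: 15+8+22+25+9+29 = 108
D → V → H → X → K → P → D: 15+8+22+34+9+20 = 108
D → V → H → K → P → X → D: 15+8+12+9+25+5 = 74
D → V → H → K → X → P → D: 15+8+12+34+25+20 = 114
D → V → P → H → X → K → D: 15+11+3+22+34+29 = 114
D → V → P → H → K → X → D: 15+11+3+12+34+5 = 80
D → V → P → X → H → K → D: 15+11+25+22+12+29 = 114
D → V → P → X → K → H → D: 15+11+25+34+12+17 = 114
D → V → P → K → H → X → D: 15+11+9+12+22+5 = 74
D → V → P → K → X → H → D: 15+11+9+34+22+17 = 108
D → V → X → H → P → K → D: 15+20+22+3+9+29 = 98
D → V → X → H → K → P → D: 15+20+22+12+9+20 = 98
… (46 more)
D → V → K → P → H → X → D: 15+14+9+3+22+5 = 68  ← best
The minimum is 68.
One optimal route: D → V → K → P → H → X → D (or its reverse).

68 blocks — the shortest possible round trip.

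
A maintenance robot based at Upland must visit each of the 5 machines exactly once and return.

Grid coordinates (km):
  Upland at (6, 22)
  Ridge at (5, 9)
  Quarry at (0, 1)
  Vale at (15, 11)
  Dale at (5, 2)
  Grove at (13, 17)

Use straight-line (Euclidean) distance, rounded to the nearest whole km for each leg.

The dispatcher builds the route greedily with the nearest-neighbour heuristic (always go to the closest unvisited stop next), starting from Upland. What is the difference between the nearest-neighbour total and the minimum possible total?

Upland: Grove=9, Ridge=13, Vale=14, Dale=20, Quarry=22 ⇒ Grove
Grove: Vale=6, Ridge=11, Dale=17, Quarry=21 ⇒ Vale
Vale: Ridge=10, Dale=13, Quarry=18 ⇒ Ridge
Ridge: Dale=7, Quarry=9 ⇒ Dale
Dale: Quarry=5 ⇒ Quarry
NN route Upland → Grove → Vale → Ridge → Dale → Quarry → Upland costs 59.
Optimal: Upland → Ridge → Quarry → Dale → Vale → Grove → Upland costs 55 (by enumerating all 60 distinct tours).
Excess = 59 − 55 = 4.

Excess over optimum: 4 km.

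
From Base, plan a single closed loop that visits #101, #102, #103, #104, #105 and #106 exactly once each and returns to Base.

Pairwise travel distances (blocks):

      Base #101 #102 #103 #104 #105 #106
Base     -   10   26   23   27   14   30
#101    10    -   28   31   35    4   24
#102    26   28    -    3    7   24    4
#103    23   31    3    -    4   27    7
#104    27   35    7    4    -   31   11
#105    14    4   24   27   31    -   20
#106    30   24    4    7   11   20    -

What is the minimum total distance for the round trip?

There are 360 distinct closed tours to check (reversals are equivalent).
Base - #101 - #102 - #103 - #104 - #105 - #106 - Base: 10+28+3+4+31+20+30 = 126
Base - #101 - #102 - #103 - #104 - #106 - #105 - Base: 10+28+3+4+11+20+14 = 90
Base - #101 - #102 - #103 - #105 - #104 - #106 - Base: 10+28+3+27+31+11+30 = 140
Base - #101 - #102 - #103 - #105 - #106 - #104 - Base: 10+28+3+27+20+11+27 = 126
Base - #101 - #102 - #103 - #106 - #104 - #105 - Base: 10+28+3+7+11+31+14 = 104
Base - #101 - #102 - #103 - #106 - #105 - #104 - Base: 10+28+3+7+20+31+27 = 126
Base - #101 - #102 - #104 - #103 - #105 - #106 - Base: 10+28+7+4+27+20+30 = 126
Base - #101 - #102 - #104 - #103 - #106 - #105 - Base: 10+28+7+4+7+20+14 = 90
… (352 more)
Base - #101 - #105 - #106 - #102 - #103 - #104 - Base: 10+4+20+4+3+4+27 = 72  ← best
The minimum is 72.
One optimal route: Base → #101 → #105 → #106 → #102 → #103 → #104 → Base (or its reverse).

Shortest round trip = 72 blocks.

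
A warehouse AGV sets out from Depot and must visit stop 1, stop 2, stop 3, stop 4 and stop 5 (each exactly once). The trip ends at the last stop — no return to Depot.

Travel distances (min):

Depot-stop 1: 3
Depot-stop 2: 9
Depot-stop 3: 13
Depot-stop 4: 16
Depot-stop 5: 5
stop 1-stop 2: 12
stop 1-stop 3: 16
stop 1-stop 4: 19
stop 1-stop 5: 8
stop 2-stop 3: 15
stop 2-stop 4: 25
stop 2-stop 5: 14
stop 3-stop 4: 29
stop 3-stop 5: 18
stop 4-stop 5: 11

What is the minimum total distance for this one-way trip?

Minimum one-way distance = 59 min.

There are 5! = 120 possible orderings.
Depot → stop 1 → stop 2 → stop 3 → stop 4 → stop 5: 3+12+15+29+11 = 70
Depot → stop 1 → stop 2 → stop 3 → stop 5 → stop 4: 3+12+15+18+11 = 59
Depot → stop 1 → stop 2 → stop 4 → stop 3 → stop 5: 3+12+25+29+18 = 87
Depot → stop 1 → stop 2 → stop 4 → stop 5 → stop 3: 3+12+25+11+18 = 69
Depot → stop 1 → stop 2 → stop 5 → stop 3 → stop 4: 3+12+14+18+29 = 76
Depot → stop 1 → stop 2 → stop 5 → stop 4 → stop 3: 3+12+14+11+29 = 69
Depot → stop 1 → stop 3 → stop 2 → stop 4 → stop 5: 3+16+15+25+11 = 70
Depot → stop 1 → stop 3 → stop 2 → stop 5 → stop 4: 3+16+15+14+11 = 59
Depot → stop 1 → stop 3 → stop 4 → stop 2 → stop 5: 3+16+29+25+14 = 87
Depot → stop 1 → stop 3 → stop 4 → stop 5 → stop 2: 3+16+29+11+14 = 73
Depot → stop 1 → stop 3 → stop 5 → stop 2 → stop 4: 3+16+18+14+25 = 76
Depot → stop 1 → stop 3 → stop 5 → stop 4 → stop 2: 3+16+18+11+25 = 73
Depot → stop 1 → stop 4 → stop 2 → stop 3 → stop 5: 3+19+25+15+18 = 80
Depot → stop 1 → stop 4 → stop 2 → stop 5 → stop 3: 3+19+25+14+18 = 79
… (106 more)
The minimum is 59.
One shortest path: Depot → stop 1 → stop 2 → stop 3 → stop 5 → stop 4.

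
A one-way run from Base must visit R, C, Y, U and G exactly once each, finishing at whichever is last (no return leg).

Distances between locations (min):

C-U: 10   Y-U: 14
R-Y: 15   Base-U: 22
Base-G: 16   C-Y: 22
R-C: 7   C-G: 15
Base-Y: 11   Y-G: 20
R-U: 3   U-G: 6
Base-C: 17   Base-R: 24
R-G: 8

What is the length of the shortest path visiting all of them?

46 min — the minimum one-way total.

There are 5! = 120 possible orderings.
Base - R - C - Y - U - G: 24+7+22+14+6 = 73
Base - R - C - Y - G - U: 24+7+22+20+6 = 79
Base - R - C - U - Y - G: 24+7+10+14+20 = 75
Base - R - C - U - G - Y: 24+7+10+6+20 = 67
Base - R - C - G - Y - U: 24+7+15+20+14 = 80
Base - R - C - G - U - Y: 24+7+15+6+14 = 66
Base - R - Y - C - U - G: 24+15+22+10+6 = 77
Base - R - Y - C - G - U: 24+15+22+15+6 = 82
Base - R - Y - U - C - G: 24+15+14+10+15 = 78
Base - R - Y - U - G - C: 24+15+14+6+15 = 74
Base - R - Y - G - C - U: 24+15+20+15+10 = 84
Base - R - Y - G - U - C: 24+15+20+6+10 = 75
Base - R - U - C - Y - G: 24+3+10+22+20 = 79
Base - R - U - C - G - Y: 24+3+10+15+20 = 72
… (106 more)
Base - Y - U - G - R - C: 11+14+6+8+7 = 46  ← best
The minimum is 46.
One shortest path: Base → Y → U → G → R → C.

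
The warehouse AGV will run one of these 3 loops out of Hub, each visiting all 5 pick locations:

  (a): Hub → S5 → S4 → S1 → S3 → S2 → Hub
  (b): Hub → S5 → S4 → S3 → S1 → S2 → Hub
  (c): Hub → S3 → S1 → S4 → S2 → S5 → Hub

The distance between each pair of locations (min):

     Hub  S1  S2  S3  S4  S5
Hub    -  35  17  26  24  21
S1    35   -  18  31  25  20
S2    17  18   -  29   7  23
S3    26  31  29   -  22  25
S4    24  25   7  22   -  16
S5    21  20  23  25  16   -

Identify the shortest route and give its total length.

125 min — (b) is the shortest.

(a): 21 + 16 + 25 + 31 + 29 + 17 = 139
(b): 21 + 16 + 22 + 31 + 18 + 17 = 125
(c): 26 + 31 + 25 + 7 + 23 + 21 = 133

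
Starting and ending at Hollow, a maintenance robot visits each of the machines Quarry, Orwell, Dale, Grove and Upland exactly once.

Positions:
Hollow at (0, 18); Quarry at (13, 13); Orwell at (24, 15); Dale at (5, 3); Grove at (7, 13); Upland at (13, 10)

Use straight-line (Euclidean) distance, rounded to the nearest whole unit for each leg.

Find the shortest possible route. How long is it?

Hollow→Quarry→Orwell→Dale→Grove→Upland→Hollow: 14+11+22+10+7+15 = 79
Hollow→Quarry→Orwell→Dale→Upland→Grove→Hollow: 14+11+22+11+7+9 = 74
Hollow→Quarry→Orwell→Grove→Dale→Upland→Hollow: 14+11+17+10+11+15 = 78
Hollow→Quarry→Orwell→Grove→Upland→Dale→Hollow: 14+11+17+7+11+16 = 76
Hollow→Quarry→Orwell→Upland→Dale→Grove→Hollow: 14+11+12+11+10+9 = 67
Hollow→Quarry→Orwell→Upland→Grove→Dale→Hollow: 14+11+12+7+10+16 = 70
Hollow→Quarry→Dale→Orwell→Grove→Upland→Hollow: 14+13+22+17+7+15 = 88
Hollow→Quarry→Dale→Orwell→Upland→Grove→Hollow: 14+13+22+12+7+9 = 77
Hollow→Quarry→Dale→Grove→Orwell→Upland→Hollow: 14+13+10+17+12+15 = 81
Hollow→Quarry→Dale→Grove→Upland→Orwell→Hollow: 14+13+10+7+12+24 = 80
Hollow→Quarry→Dale→Upland→Orwell→Grove→Hollow: 14+13+11+12+17+9 = 76
Hollow→Quarry→Dale→Upland→Grove→Orwell→Hollow: 14+13+11+7+17+24 = 86
Hollow→Quarry→Grove→Orwell→Dale→Upland→Hollow: 14+6+17+22+11+15 = 85
Hollow→Quarry→Grove→Orwell→Upland→Dale→Hollow: 14+6+17+12+11+16 = 76
… (46 more)
Hollow→Dale→Upland→Orwell→Quarry→Grove→Hollow: 16+11+12+11+6+9 = 65  ← best
The minimum is 65.
One optimal route: Hollow → Dale → Upland → Orwell → Quarry → Grove → Hollow (or its reverse).

Minimum total distance: 65.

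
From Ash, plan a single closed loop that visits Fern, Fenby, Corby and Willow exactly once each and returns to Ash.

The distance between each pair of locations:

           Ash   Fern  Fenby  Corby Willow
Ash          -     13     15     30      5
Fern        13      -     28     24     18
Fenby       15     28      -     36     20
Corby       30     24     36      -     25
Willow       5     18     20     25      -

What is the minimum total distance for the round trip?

Minimum total distance: 97.

Ash→Fern→Fenby→Corby→Willow→Ash: 13+28+36+25+5 = 107
Ash→Fern→Fenby→Willow→Corby→Ash: 13+28+20+25+30 = 116
Ash→Fern→Corby→Fenby→Willow→Ash: 13+24+36+20+5 = 98
Ash→Fern→Corby→Willow→Fenby→Ash: 13+24+25+20+15 = 97
Ash→Fern→Willow→Fenby→Corby→Ash: 13+18+20+36+30 = 117
Ash→Fern→Willow→Corby→Fenby→Ash: 13+18+25+36+15 = 107
Ash→Fenby→Fern→Corby→Willow→Ash: 15+28+24+25+5 = 97
Ash→Fenby→Fern→Willow→Corby→Ash: 15+28+18+25+30 = 116
Ash→Fenby→Corby→Fern→Willow→Ash: 15+36+24+18+5 = 98
Ash→Fenby→Willow→Fern→Corby→Ash: 15+20+18+24+30 = 107
Ash→Corby→Fern→Fenby→Willow→Ash: 30+24+28+20+5 = 107
Ash→Corby→Fenby→Fern→Willow→Ash: 30+36+28+18+5 = 117
The minimum is 97.
One optimal route: Ash → Fern → Corby → Willow → Fenby → Ash (or its reverse).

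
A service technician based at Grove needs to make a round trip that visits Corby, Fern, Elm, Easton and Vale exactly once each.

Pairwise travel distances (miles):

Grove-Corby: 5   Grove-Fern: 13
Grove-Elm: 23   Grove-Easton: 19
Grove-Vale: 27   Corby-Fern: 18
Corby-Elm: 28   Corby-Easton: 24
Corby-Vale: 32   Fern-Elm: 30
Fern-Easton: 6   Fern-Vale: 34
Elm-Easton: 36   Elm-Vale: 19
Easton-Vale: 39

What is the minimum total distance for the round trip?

There are 60 distinct closed tours to check (reversals are equivalent).
Grove→Corby→Fern→Elm→Easton→Vale→Grove: 5+18+30+36+39+27 = 155
Grove→Corby→Fern→Elm→Vale→Easton→Grove: 5+18+30+19+39+19 = 130
Grove→Corby→Fern→Easton→Elm→Vale→Grove: 5+18+6+36+19+27 = 111
Grove→Corby→Fern→Easton→Vale→Elm→Grove: 5+18+6+39+19+23 = 110
Grove→Corby→Fern→Vale→Elm→Easton→Grove: 5+18+34+19+36+19 = 131
Grove→Corby→Fern→Vale→Easton→Elm→Grove: 5+18+34+39+36+23 = 155
Grove→Corby→Elm→Fern→Easton→Vale→Grove: 5+28+30+6+39+27 = 135
Grove→Corby→Elm→Fern→Vale→Easton→Grove: 5+28+30+34+39+19 = 155
Grove→Corby→Elm→Easton→Fern→Vale→Grove: 5+28+36+6+34+27 = 136
Grove→Corby→Elm→Easton→Vale→Fern→Grove: 5+28+36+39+34+13 = 155
Grove→Corby→Elm→Vale→Fern→Easton→Grove: 5+28+19+34+6+19 = 111
Grove→Corby→Elm→Vale→Easton→Fern→Grove: 5+28+19+39+6+13 = 110
Grove→Corby→Easton→Fern→Elm→Vale→Grove: 5+24+6+30+19+27 = 111
Grove→Corby→Easton→Fern→Vale→Elm→Grove: 5+24+6+34+19+23 = 111
… (46 more)
The minimum is 110.
One optimal route: Grove → Corby → Fern → Easton → Vale → Elm → Grove (or its reverse).

110 miles — the shortest possible round trip.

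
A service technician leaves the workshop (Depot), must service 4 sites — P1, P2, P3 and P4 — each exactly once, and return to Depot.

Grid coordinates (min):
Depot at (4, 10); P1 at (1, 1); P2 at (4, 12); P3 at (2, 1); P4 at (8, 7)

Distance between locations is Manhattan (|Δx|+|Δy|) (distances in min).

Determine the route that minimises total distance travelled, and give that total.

Depot→P1→P2→P3→P4→Depot: 12+14+13+12+7 = 58
Depot→P1→P2→P4→P3→Depot: 12+14+9+12+11 = 58
Depot→P1→P3→P2→P4→Depot: 12+1+13+9+7 = 42
Depot→P1→P3→P4→P2→Depot: 12+1+12+9+2 = 36
Depot→P1→P4→P2→P3→Depot: 12+13+9+13+11 = 58
Depot→P1→P4→P3→P2→Depot: 12+13+12+13+2 = 52
Depot→P2→P1→P3→P4→Depot: 2+14+1+12+7 = 36
Depot→P2→P1→P4→P3→Depot: 2+14+13+12+11 = 52
Depot→P2→P3→P1→P4→Depot: 2+13+1+13+7 = 36
Depot→P2→P4→P1→P3→Depot: 2+9+13+1+11 = 36
Depot→P3→P1→P2→P4→Depot: 11+1+14+9+7 = 42
Depot→P3→P2→P1→P4→Depot: 11+13+14+13+7 = 58
The minimum is 36.
One optimal route: Depot → P1 → P3 → P4 → P2 → Depot (or its reverse).

Shortest round trip = 36 min.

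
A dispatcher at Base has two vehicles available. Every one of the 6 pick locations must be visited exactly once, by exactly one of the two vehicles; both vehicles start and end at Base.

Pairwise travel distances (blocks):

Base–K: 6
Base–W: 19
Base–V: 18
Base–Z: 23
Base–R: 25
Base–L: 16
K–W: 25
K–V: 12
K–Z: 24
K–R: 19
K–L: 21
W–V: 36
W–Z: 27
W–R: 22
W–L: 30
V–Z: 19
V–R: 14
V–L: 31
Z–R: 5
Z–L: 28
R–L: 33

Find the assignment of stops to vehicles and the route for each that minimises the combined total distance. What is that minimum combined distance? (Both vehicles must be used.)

Minimum combined distance: 115 blocks.

Try each way of splitting the stops between the two vehicles (each non-empty) and, for each split, find the best tour for each vehicle:
  {K} + {W, V, Z, R, L}: 12 + 110 = 122
  {W} + {K, V, Z, R, L}: 38 + 81 = 119
  {K, W} + {V, Z, R, L}: 50 + 81 = 131
  {V} + {K, W, Z, R, L}: 36 + 101 = 137
  {K, V} + {W, Z, R, L}: 36 + 90 = 126
  {W, V} + {K, Z, R, L}: 73 + 74 = 147
  … (31 splits in total)
  {K, W, V, Z, R} + {L}: 83 + 32 = 115  ← best
Best: vehicle 1 Base → K → V → Z → R → W → Base = 83; vehicle 2 Base → L → Base = 32; combined 115.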